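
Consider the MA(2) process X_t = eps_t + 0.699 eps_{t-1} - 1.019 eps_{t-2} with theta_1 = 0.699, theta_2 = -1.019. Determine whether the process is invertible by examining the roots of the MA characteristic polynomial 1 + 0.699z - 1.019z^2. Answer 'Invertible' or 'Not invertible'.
\text{Not invertible}

The MA(q) characteristic polynomial is P(z) = 1 + 0.699z - 1.019z^2.
Invertibility requires all roots to lie outside the unit circle, i.e. |z| > 1 for every root.
Set 1 + (0.699) z + (-1.019) z^2 = 0, i.e. a z^2 + b z + c = 0 with a = -1.019, b = 0.699, c = 1.
Discriminant D = b^2 - 4ac = (0.699)^2 - 4*(-1.019)*1 = 0.488601 - (-4.076) = 4.564601.
D >= 0, so the roots are real: z = (-b +/- sqrt(D)) / (2a) = (-0.699 +/- 2.136493) / (-2.038).
  z_1 = (-0.699 + 2.136493) / (-2.038) = -0.7053,   |z_1| = 0.7053.
  z_2 = (-0.699 - 2.136493) / (-2.038) = 1.3913,   |z_2| = 1.3913.
Moduli of all roots: 0.7053, 1.3913.
All moduli strictly greater than 1? No.
Verdict: Not invertible.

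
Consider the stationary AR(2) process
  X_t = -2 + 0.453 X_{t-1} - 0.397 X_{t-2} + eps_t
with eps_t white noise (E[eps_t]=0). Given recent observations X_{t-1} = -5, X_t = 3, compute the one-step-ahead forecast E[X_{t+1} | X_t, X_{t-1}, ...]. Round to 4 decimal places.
E[X_{t+1} \mid \mathcal F_t] = 1.3440

For an AR(p) model X_t = c + sum_i phi_i X_{t-i} + eps_t, the
one-step-ahead conditional mean is
  E[X_{t+1} | X_t, ...] = c + sum_i phi_i X_{t+1-i}.
Substitute known values:
  E[X_{t+1} | ...] = -2 + (0.453) * (3) + (-0.397) * (-5)
                   = 1.3440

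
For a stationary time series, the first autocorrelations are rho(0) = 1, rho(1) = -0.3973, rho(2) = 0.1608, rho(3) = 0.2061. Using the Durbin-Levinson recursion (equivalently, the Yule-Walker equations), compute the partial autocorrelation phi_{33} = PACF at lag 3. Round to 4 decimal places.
\phi_{33} = 0.3220

The PACF at lag k is phi_{kk}, the last component of the solution
to the Yule-Walker system G_k phi = r_k where
  (G_k)_{ij} = rho(|i - j|), (r_k)_i = rho(i), i,j = 1..k.
Equivalently, Durbin-Levinson gives phi_{kk} iteratively:
  phi_{11} = rho(1)
  phi_{kk} = [rho(k) - sum_{j=1..k-1} phi_{k-1,j} rho(k-j)]
            / [1 - sum_{j=1..k-1} phi_{k-1,j} rho(j)],
  phi_{k,j} = phi_{k-1,j} - phi_{kk} phi_{k-1,k-j},  j = 1..k-1.
Step k = 1:
  phi_11 = rho(1) = -0.3973.
Step k = 2:
  phi_22 = [rho(2) - phi_11 rho(1)] / [1 - phi_11 rho(1)] = [0.1608 - (-0.3973)(-0.3973)] / [1 - (-0.3973)(-0.3973)]
         = 0.00295271 / 0.84215271 = 0.003506.
  Update: phi_21 = phi_11 - phi_22 phi_11 = -0.3973 - (0.003506)(-0.3973) = -0.395907.
Step k = 3:
  phi_33 = [rho(3) - phi_21 rho(2) - phi_22 rho(1)] / [1 - phi_21 rho(1) - phi_22 rho(2)]
    numerator   = 0.2061 - (-0.395907)(0.1608) - (0.003506)(-0.3973) = 0.27115484
    denominator = 1 - (-0.395907)(-0.3973) - (0.003506)(0.1608) = 0.84214236
  phi_33 = 0.27115484 / 0.84214236 = 0.322.
Therefore phi_{33} = 0.3220.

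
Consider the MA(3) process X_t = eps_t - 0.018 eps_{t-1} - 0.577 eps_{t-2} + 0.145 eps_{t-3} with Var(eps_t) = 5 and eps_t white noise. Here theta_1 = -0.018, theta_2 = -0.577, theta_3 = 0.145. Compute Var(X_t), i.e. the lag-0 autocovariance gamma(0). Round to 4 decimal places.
\gamma(0) = 6.7714

For an MA(q) process X_t = eps_t + sum_i theta_i eps_{t-i} with
Var(eps_t) = sigma^2, the variance is
  gamma(0) = sigma^2 * (1 + sum_i theta_i^2).
  sum_i theta_i^2 = (-0.018)^2 + (-0.577)^2 + (0.145)^2 = 0.000324 + 0.332929 + 0.021025 = 0.354278.
  gamma(0) = 5 * (1 + 0.354278) = 5 * 1.354278 = 6.77139, which rounds to 6.7714.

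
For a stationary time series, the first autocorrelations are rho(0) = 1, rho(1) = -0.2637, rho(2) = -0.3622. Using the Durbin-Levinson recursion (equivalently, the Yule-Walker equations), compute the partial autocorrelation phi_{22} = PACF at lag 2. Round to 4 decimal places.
\phi_{22} = -0.4640

The PACF at lag k is phi_{kk}, the last component of the solution
to the Yule-Walker system G_k phi = r_k where
  (G_k)_{ij} = rho(|i - j|), (r_k)_i = rho(i), i,j = 1..k.
Equivalently, Durbin-Levinson gives phi_{kk} iteratively:
  phi_{11} = rho(1)
  phi_{kk} = [rho(k) - sum_{j=1..k-1} phi_{k-1,j} rho(k-j)]
            / [1 - sum_{j=1..k-1} phi_{k-1,j} rho(j)],
  phi_{k,j} = phi_{k-1,j} - phi_{kk} phi_{k-1,k-j},  j = 1..k-1.
Step k = 1:
  phi_11 = rho(1) = -0.2637.
Step k = 2:
  phi_22 = [rho(2) - phi_11 rho(1)] / [1 - phi_11 rho(1)] = [-0.3622 - (-0.2637)(-0.2637)] / [1 - (-0.2637)(-0.2637)]
         = -0.43173769 / 0.93046231 = -0.464.
Therefore phi_{22} = -0.4640.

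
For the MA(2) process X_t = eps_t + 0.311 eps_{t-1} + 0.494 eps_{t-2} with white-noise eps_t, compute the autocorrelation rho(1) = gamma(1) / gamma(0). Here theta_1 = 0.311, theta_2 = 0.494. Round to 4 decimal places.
\rho(1) = 0.3465

For an MA(q) process with theta_0 = 1, the autocovariance is
  gamma(k) = sigma^2 * sum_{i=0..q-k} theta_i * theta_{i+k},
and rho(k) = gamma(k) / gamma(0). Sigma^2 cancels.
  numerator   = (1)*(0.311) + (0.311)*(0.494) = 0.464634.
  denominator = (1)^2 + (0.311)^2 + (0.494)^2 = 1.340757.
  rho(1) = 0.464634 / 1.340757 = 0.3465.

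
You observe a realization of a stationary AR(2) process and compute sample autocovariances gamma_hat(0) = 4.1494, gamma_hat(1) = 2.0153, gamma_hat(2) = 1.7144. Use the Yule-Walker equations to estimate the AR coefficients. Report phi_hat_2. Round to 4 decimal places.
\hat\phi_{2} = 0.2320

The Yule-Walker equations for an AR(p) process read, in matrix form,
  Gamma_p phi = r_p,   with   (Gamma_p)_{ij} = gamma(|i - j|),
                       (r_p)_i = gamma(i),   i,j = 1..p.
Substitute the sample gammas (Toeplitz matrix and right-hand side of size 2):
  Gamma_p = [[4.1494, 2.0153], [2.0153, 4.1494]]
  r_p     = [2.0153, 1.7144]
Written out:
  4.1494 phi_1 + 2.0153 phi_2 = 2.0153
  2.0153 phi_1 + 4.1494 phi_2 = 1.7144
Solve by Cramer's rule:
  det = gamma(0)^2 - gamma(1)^2 = (4.1494)^2 - (2.0153)^2 = 17.21752036 - 4.06143409 = 13.15608627
  phi_hat_1 = [gamma(1) gamma(0) - gamma(1) gamma(2)] / det = [(2.0153)(4.1494) - (2.0153)(1.7144)] / 13.15608627 = 4.9072555 / 13.15608627 = 0.373
  phi_hat_2 = [gamma(0) gamma(2) - gamma(1)^2] / det = [(4.1494)(1.7144) - (2.0153)^2] / 13.15608627 = 3.05229727 / 13.15608627 = 0.232
So phi_hat = [0.3730, 0.2320].
Therefore phi_hat_2 = 0.2320.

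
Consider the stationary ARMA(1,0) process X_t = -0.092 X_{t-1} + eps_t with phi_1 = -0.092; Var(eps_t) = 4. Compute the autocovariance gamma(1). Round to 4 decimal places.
\gamma(1) = -0.3711

Multiply the model equation by X_{t-k} and take expectations. With theta_0 = psi_0 = 1 and psi_j the MA(infinity) weights, this gives
  gamma(k) - sum_i phi_i gamma(k-i) = c_k,
  c_k = sigma^2 * sum_{j=k..q} theta_j psi_{j-k}   (c_k = 0 for k > q),
using gamma(-m) = gamma(m).
Pure AR (q = 0): c_0 = sigma^2 = 4, c_k = 0 for k >= 1.
Equations for k = 0 and k = 1 (AR order 1):
  gamma(0) = phi_1 gamma(1) + c_0
  gamma(1) = phi_1 gamma(0) + c_1
Substituting the second into the first: gamma(0) (1 - phi_1^2) = c_0 + phi_1 c_1, so
  gamma(0) = c_0 / (1 - phi_1^2) = 4 / (1 - (-0.092)^2) = 4 / 0.991536 = 4.034145.
  gamma(1) = phi_1 gamma(0) = (-0.092)(4.034145) = -0.371141.
Therefore gamma(1) = -0.3711 (to 4 decimal places).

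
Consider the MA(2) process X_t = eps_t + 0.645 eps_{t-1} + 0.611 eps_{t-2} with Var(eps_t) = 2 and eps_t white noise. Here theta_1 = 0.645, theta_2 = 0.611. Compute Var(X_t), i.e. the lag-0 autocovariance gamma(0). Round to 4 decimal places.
\gamma(0) = 3.5787

For an MA(q) process X_t = eps_t + sum_i theta_i eps_{t-i} with
Var(eps_t) = sigma^2, the variance is
  gamma(0) = sigma^2 * (1 + sum_i theta_i^2).
  sum_i theta_i^2 = (0.645)^2 + (0.611)^2 = 0.416025 + 0.373321 = 0.789346.
  gamma(0) = 2 * (1 + 0.789346) = 2 * 1.789346 = 3.578692, which rounds to 3.5787.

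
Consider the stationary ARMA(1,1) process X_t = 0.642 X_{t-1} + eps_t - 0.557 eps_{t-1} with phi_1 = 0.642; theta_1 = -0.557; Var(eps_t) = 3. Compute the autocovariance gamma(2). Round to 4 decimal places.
\gamma(2) = 0.1789

Multiply the model equation by X_{t-k} and take expectations. With theta_0 = psi_0 = 1 and psi_j the MA(infinity) weights, this gives
  gamma(k) - sum_i phi_i gamma(k-i) = c_k,
  c_k = sigma^2 * sum_{j=k..q} theta_j psi_{j-k}   (c_k = 0 for k > q),
using gamma(-m) = gamma(m).
psi-weights needed (psi_j = theta_j + sum_i phi_i psi_{j-i}):
  psi_1 = theta_1 + phi_1 = -0.557 + (0.642) = 0.085
Right-hand sides:
  c_0 = sigma^2 (1 + theta_1 psi_1) = 3 * (1 + (-0.557)(0.085)) = 3 * 0.952655 = 2.857965
  c_1 = sigma^2 theta_1 = 3 * (-0.557) = -1.671
  c_2 = 0
Equations for k = 0 and k = 1 (AR order 1):
  gamma(0) = phi_1 gamma(1) + c_0
  gamma(1) = phi_1 gamma(0) + c_1
Substituting the second into the first: gamma(0) (1 - phi_1^2) = c_0 + phi_1 c_1, so
  gamma(0) = (c_0 + phi_1 c_1) / (1 - phi_1^2) = (2.857965 + (0.642)(-1.671)) / (1 - (0.642)^2) = 1.785183 / 0.587836 = 3.036873.
  gamma(1) = phi_1 gamma(0) + c_1 = (0.642)(3.036873) + (-1.671) = 0.278672.
For k = 2 (> q): gamma(2) = phi_1 gamma(1) = (0.642)(0.278672) = 0.178908.
Therefore gamma(2) = 0.1789 (to 4 decimal places).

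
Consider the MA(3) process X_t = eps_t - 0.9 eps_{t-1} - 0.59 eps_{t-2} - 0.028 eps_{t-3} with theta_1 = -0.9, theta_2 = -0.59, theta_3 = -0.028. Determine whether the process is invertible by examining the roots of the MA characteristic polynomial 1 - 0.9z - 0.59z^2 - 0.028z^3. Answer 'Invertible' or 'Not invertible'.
\text{Not invertible}

The MA(q) characteristic polynomial is P(z) = 1 - 0.9z - 0.59z^2 - 0.028z^3.
Invertibility requires all roots to lie outside the unit circle, i.e. |z| > 1 for every root.
Degree 3: look for a simple real root z0 first, then factor out (1 - z/z0) and solve the remaining quadratic.
Testing z0 = -2.5: P(-2.5) = 1 + (-0.9)(-2.5) + (-0.59)(-2.5)^2 + (-0.028)(-2.5)^3
  = 1 + (2.25) + (-3.6875) + (0.4375) = 0.  So z_0 = -2.5 is a root, |z_0| = 2.5.
Divide out the factor (1 + 0.4 z) = (1 - z/z0) (since 1/z0 = -0.4):
  P(z) = (1 + 0.4 z)(1 + (-1.3) z + (-0.07) z^2)
  [check: z-coef -1.3 - (-0.4) = -0.9; z^2-coef -0.07 - (-0.4)(-1.3) = -0.59; z^3-coef -(-0.4)(-0.07) = -0.028.]
Remaining roots from the quadratic factor 1 + (-1.3) z + (-0.07) z^2:
  Set 1 + (-1.3) z + (-0.07) z^2 = 0, i.e. a z^2 + b z + c = 0 with a = -0.07, b = -1.3, c = 1.
  Discriminant D = b^2 - 4ac = (-1.3)^2 - 4*(-0.07)*1 = 1.69 - (-0.28) = 1.97.
  D >= 0, so the roots are real: z = (-b +/- sqrt(D)) / (2a) = (1.3 +/- 1.403567) / (-0.14).
    z_1 = (1.3 + 1.403567) / (-0.14) = -19.3112,   |z_1| = 19.3112.
    z_2 = (1.3 - 1.403567) / (-0.14) = 0.7398,   |z_2| = 0.7398.
Moduli of all roots: 2.5000, 19.3112, 0.7398.
All moduli strictly greater than 1? No.
Verdict: Not invertible.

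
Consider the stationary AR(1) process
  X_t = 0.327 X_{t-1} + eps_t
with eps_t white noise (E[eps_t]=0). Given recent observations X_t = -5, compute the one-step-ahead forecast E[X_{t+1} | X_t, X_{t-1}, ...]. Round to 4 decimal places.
E[X_{t+1} \mid \mathcal F_t] = -1.6350

For an AR(p) model X_t = c + sum_i phi_i X_{t-i} + eps_t, the
one-step-ahead conditional mean is
  E[X_{t+1} | X_t, ...] = c + sum_i phi_i X_{t+1-i}.
Substitute known values:
  E[X_{t+1} | ...] = (0.327) * (-5)
                   = -1.6350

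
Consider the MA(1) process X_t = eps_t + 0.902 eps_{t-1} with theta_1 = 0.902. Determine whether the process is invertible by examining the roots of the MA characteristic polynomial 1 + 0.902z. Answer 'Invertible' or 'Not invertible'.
\text{Invertible}

The MA(q) characteristic polynomial is P(z) = 1 + 0.902z.
Invertibility requires all roots to lie outside the unit circle, i.e. |z| > 1 for every root.
This is linear in z: 1 + (0.902) z = 0  =>  z = -1/(0.902) = -1.108647,  |z| = 1.108647.
Moduli of all roots: 1.1086.
All moduli strictly greater than 1? Yes.
Verdict: Invertible.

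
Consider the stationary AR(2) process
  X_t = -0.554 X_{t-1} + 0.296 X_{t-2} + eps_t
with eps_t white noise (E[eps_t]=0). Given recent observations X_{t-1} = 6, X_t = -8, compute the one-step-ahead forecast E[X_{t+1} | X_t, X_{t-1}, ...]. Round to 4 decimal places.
E[X_{t+1} \mid \mathcal F_t] = 6.2080

For an AR(p) model X_t = c + sum_i phi_i X_{t-i} + eps_t, the
one-step-ahead conditional mean is
  E[X_{t+1} | X_t, ...] = c + sum_i phi_i X_{t+1-i}.
Substitute known values:
  E[X_{t+1} | ...] = (-0.554) * (-8) + (0.296) * (6)
                   = 6.2080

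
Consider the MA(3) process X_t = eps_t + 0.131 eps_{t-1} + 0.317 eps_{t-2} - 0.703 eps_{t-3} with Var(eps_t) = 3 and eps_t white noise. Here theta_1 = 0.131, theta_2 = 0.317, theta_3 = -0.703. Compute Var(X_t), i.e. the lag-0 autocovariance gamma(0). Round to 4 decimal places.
\gamma(0) = 4.8356

For an MA(q) process X_t = eps_t + sum_i theta_i eps_{t-i} with
Var(eps_t) = sigma^2, the variance is
  gamma(0) = sigma^2 * (1 + sum_i theta_i^2).
  sum_i theta_i^2 = (0.131)^2 + (0.317)^2 + (-0.703)^2 = 0.017161 + 0.100489 + 0.494209 = 0.611859.
  gamma(0) = 3 * (1 + 0.611859) = 3 * 1.611859 = 4.835577, which rounds to 4.8356.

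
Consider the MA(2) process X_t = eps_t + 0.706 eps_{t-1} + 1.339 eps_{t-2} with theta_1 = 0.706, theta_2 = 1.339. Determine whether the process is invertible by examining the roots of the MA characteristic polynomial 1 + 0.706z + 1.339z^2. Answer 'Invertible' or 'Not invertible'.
\text{Not invertible}

The MA(q) characteristic polynomial is P(z) = 1 + 0.706z + 1.339z^2.
Invertibility requires all roots to lie outside the unit circle, i.e. |z| > 1 for every root.
Set 1 + (0.706) z + (1.339) z^2 = 0, i.e. a z^2 + b z + c = 0 with a = 1.339, b = 0.706, c = 1.
Discriminant D = b^2 - 4ac = (0.706)^2 - 4*(1.339)*1 = 0.498436 - (5.356) = -4.857564.
D < 0, so the roots are the complex-conjugate pair z = (-b +/- i sqrt(-D)) / (2a) = -0.2636 +/- 0.823i.
For a conjugate pair |z|^2 = z * conj(z) = (product of roots) = c/a = 1/(1.339) = 0.746826, so |z| = sqrt(0.746826) = 0.8642 for both roots.
Moduli of all roots: 0.8642, 0.8642.
All moduli strictly greater than 1? No.
Verdict: Not invertible.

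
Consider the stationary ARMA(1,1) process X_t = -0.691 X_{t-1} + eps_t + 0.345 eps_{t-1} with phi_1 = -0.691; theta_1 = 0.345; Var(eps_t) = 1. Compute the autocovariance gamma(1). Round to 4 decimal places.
\gamma(1) = -0.5043

Multiply the model equation by X_{t-k} and take expectations. With theta_0 = psi_0 = 1 and psi_j the MA(infinity) weights, this gives
  gamma(k) - sum_i phi_i gamma(k-i) = c_k,
  c_k = sigma^2 * sum_{j=k..q} theta_j psi_{j-k}   (c_k = 0 for k > q),
using gamma(-m) = gamma(m).
psi-weights needed (psi_j = theta_j + sum_i phi_i psi_{j-i}):
  psi_1 = theta_1 + phi_1 = 0.345 + (-0.691) = -0.346
Right-hand sides:
  c_0 = sigma^2 (1 + theta_1 psi_1) = 1 * (1 + (0.345)(-0.346)) = 1 * 0.88063 = 0.88063
  c_1 = sigma^2 theta_1 = 1 * (0.345) = 0.345
  c_2 = 0
Equations for k = 0 and k = 1 (AR order 1):
  gamma(0) = phi_1 gamma(1) + c_0
  gamma(1) = phi_1 gamma(0) + c_1
Substituting the second into the first: gamma(0) (1 - phi_1^2) = c_0 + phi_1 c_1, so
  gamma(0) = (c_0 + phi_1 c_1) / (1 - phi_1^2) = (0.88063 + (-0.691)(0.345)) / (1 - (-0.691)^2) = 0.642235 / 0.522519 = 1.229113.
  gamma(1) = phi_1 gamma(0) + c_1 = (-0.691)(1.229113) + (0.345) = -0.504317.
Therefore gamma(1) = -0.5043 (to 4 decimal places).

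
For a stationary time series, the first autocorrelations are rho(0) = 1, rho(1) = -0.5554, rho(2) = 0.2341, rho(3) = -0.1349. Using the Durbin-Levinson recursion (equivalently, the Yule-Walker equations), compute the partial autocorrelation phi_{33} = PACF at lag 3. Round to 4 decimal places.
\phi_{33} = -0.0741

The PACF at lag k is phi_{kk}, the last component of the solution
to the Yule-Walker system G_k phi = r_k where
  (G_k)_{ij} = rho(|i - j|), (r_k)_i = rho(i), i,j = 1..k.
Equivalently, Durbin-Levinson gives phi_{kk} iteratively:
  phi_{11} = rho(1)
  phi_{kk} = [rho(k) - sum_{j=1..k-1} phi_{k-1,j} rho(k-j)]
            / [1 - sum_{j=1..k-1} phi_{k-1,j} rho(j)],
  phi_{k,j} = phi_{k-1,j} - phi_{kk} phi_{k-1,k-j},  j = 1..k-1.
Step k = 1:
  phi_11 = rho(1) = -0.5554.
Step k = 2:
  phi_22 = [rho(2) - phi_11 rho(1)] / [1 - phi_11 rho(1)] = [0.2341 - (-0.5554)(-0.5554)] / [1 - (-0.5554)(-0.5554)]
         = -0.07436916 / 0.69153084 = -0.107543.
  Update: phi_21 = phi_11 - phi_22 phi_11 = -0.5554 - (-0.107543)(-0.5554) = -0.615129.
Step k = 3:
  phi_33 = [rho(3) - phi_21 rho(2) - phi_22 rho(1)] / [1 - phi_21 rho(1) - phi_22 rho(2)]
    numerator   = -0.1349 - (-0.615129)(0.2341) - (-0.107543)(-0.5554) = -0.05062751
    denominator = 1 - (-0.615129)(-0.5554) - (-0.107543)(0.2341) = 0.68353297
  phi_33 = -0.05062751 / 0.68353297 = -0.0741.
Therefore phi_{33} = -0.0741.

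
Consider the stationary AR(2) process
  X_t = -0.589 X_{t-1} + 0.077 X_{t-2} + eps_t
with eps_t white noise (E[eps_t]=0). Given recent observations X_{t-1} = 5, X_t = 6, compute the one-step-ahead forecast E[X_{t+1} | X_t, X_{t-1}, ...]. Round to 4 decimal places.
E[X_{t+1} \mid \mathcal F_t] = -3.1490

For an AR(p) model X_t = c + sum_i phi_i X_{t-i} + eps_t, the
one-step-ahead conditional mean is
  E[X_{t+1} | X_t, ...] = c + sum_i phi_i X_{t+1-i}.
Substitute known values:
  E[X_{t+1} | ...] = (-0.589) * (6) + (0.077) * (5)
                   = -3.1490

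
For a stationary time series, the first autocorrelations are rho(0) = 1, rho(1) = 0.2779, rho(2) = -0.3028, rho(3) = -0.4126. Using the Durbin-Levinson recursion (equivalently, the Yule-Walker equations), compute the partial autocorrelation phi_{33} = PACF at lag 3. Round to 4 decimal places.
\phi_{33} = -0.2341

The PACF at lag k is phi_{kk}, the last component of the solution
to the Yule-Walker system G_k phi = r_k where
  (G_k)_{ij} = rho(|i - j|), (r_k)_i = rho(i), i,j = 1..k.
Equivalently, Durbin-Levinson gives phi_{kk} iteratively:
  phi_{11} = rho(1)
  phi_{kk} = [rho(k) - sum_{j=1..k-1} phi_{k-1,j} rho(k-j)]
            / [1 - sum_{j=1..k-1} phi_{k-1,j} rho(j)],
  phi_{k,j} = phi_{k-1,j} - phi_{kk} phi_{k-1,k-j},  j = 1..k-1.
Step k = 1:
  phi_11 = rho(1) = 0.2779.
Step k = 2:
  phi_22 = [rho(2) - phi_11 rho(1)] / [1 - phi_11 rho(1)] = [-0.3028 - (0.2779)(0.2779)] / [1 - (0.2779)(0.2779)]
         = -0.38002841 / 0.92277159 = -0.411834.
  Update: phi_21 = phi_11 - phi_22 phi_11 = 0.2779 - (-0.411834)(0.2779) = 0.392349.
Step k = 3:
  phi_33 = [rho(3) - phi_21 rho(2) - phi_22 rho(1)] / [1 - phi_21 rho(1) - phi_22 rho(2)]
    numerator   = -0.4126 - (0.392349)(-0.3028) - (-0.411834)(0.2779) = -0.17934827
    denominator = 1 - (0.392349)(0.2779) - (-0.411834)(-0.3028) = 0.7662631
  phi_33 = -0.17934827 / 0.7662631 = -0.2341.
Therefore phi_{33} = -0.2341.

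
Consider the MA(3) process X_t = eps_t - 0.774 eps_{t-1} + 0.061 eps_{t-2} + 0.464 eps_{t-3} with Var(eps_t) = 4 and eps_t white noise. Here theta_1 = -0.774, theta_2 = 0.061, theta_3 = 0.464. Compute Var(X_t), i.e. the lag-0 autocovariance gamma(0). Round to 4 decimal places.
\gamma(0) = 7.2724

For an MA(q) process X_t = eps_t + sum_i theta_i eps_{t-i} with
Var(eps_t) = sigma^2, the variance is
  gamma(0) = sigma^2 * (1 + sum_i theta_i^2).
  sum_i theta_i^2 = (-0.774)^2 + (0.061)^2 + (0.464)^2 = 0.599076 + 0.003721 + 0.215296 = 0.818093.
  gamma(0) = 4 * (1 + 0.818093) = 4 * 1.818093 = 7.272372, which rounds to 7.2724.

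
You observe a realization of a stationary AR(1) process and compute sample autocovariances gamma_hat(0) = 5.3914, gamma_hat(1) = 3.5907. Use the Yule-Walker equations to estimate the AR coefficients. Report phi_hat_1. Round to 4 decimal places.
\hat\phi_{1} = 0.6660

The Yule-Walker equations for an AR(p) process read, in matrix form,
  Gamma_p phi = r_p,   with   (Gamma_p)_{ij} = gamma(|i - j|),
                       (r_p)_i = gamma(i),   i,j = 1..p.
Substitute the sample gammas (Toeplitz matrix and right-hand side of size 1):
  Gamma_p = [[5.3914]]
  r_p     = [3.5907]
With p = 1 this is the single equation gamma(0) phi_1 = gamma(1):
  phi_hat_1 = gamma(1) / gamma(0) = 3.5907 / 5.3914 = 0.6660.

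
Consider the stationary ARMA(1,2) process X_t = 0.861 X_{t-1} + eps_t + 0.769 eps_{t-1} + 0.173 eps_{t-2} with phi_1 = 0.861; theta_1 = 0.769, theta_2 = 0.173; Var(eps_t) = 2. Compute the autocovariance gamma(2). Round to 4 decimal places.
\gamma(2) = 21.8214

Multiply the model equation by X_{t-k} and take expectations. With theta_0 = psi_0 = 1 and psi_j the MA(infinity) weights, this gives
  gamma(k) - sum_i phi_i gamma(k-i) = c_k,
  c_k = sigma^2 * sum_{j=k..q} theta_j psi_{j-k}   (c_k = 0 for k > q),
using gamma(-m) = gamma(m).
psi-weights needed (psi_j = theta_j + sum_i phi_i psi_{j-i}):
  psi_1 = theta_1 + phi_1 = 0.769 + (0.861) = 1.63
  psi_2 = theta_2 + phi_1 psi_1 = 0.173 + (0.861)(1.63) = 1.57643
Right-hand sides:
  c_0 = sigma^2 (1 + theta_1 psi_1 + theta_2 psi_2) = 2 * (1 + (0.769)(1.63) + (0.173)(1.57643)) = 2 * 2.526192 = 5.052385
  c_1 = sigma^2 (theta_1 + theta_2 psi_1) = 2 * (0.769 + (0.173)(1.63)) = 2.10198
  c_2 = sigma^2 theta_2 = 2 * (0.173) = 0.346
Equations for k = 0 and k = 1 (AR order 1):
  gamma(0) = phi_1 gamma(1) + c_0
  gamma(1) = phi_1 gamma(0) + c_1
Substituting the second into the first: gamma(0) (1 - phi_1^2) = c_0 + phi_1 c_1, so
  gamma(0) = (c_0 + phi_1 c_1) / (1 - phi_1^2) = (5.052385 + (0.861)(2.10198)) / (1 - (0.861)^2) = 6.86219 / 0.258679 = 26.527818.
  gamma(1) = phi_1 gamma(0) + c_1 = (0.861)(26.527818) + (2.10198) = 24.942432.
For k = 2: gamma(2) = phi_1 gamma(1) + c_2
  = (0.861)(24.942432) + (0.346) = 21.821434.
Therefore gamma(2) = 21.8214 (to 4 decimal places).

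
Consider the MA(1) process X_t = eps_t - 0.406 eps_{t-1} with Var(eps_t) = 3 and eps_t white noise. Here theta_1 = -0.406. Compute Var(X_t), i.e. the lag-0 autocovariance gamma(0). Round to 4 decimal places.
\gamma(0) = 3.4945

For an MA(q) process X_t = eps_t + sum_i theta_i eps_{t-i} with
Var(eps_t) = sigma^2, the variance is
  gamma(0) = sigma^2 * (1 + sum_i theta_i^2).
  sum_i theta_i^2 = (-0.406)^2 = 0.164836.
  gamma(0) = 3 * (1 + 0.164836) = 3 * 1.164836 = 3.494508, which rounds to 3.4945.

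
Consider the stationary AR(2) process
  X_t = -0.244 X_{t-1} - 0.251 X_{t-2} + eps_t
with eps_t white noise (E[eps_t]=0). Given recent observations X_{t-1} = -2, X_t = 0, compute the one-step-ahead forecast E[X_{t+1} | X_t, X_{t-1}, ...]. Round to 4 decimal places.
E[X_{t+1} \mid \mathcal F_t] = 0.5020

For an AR(p) model X_t = c + sum_i phi_i X_{t-i} + eps_t, the
one-step-ahead conditional mean is
  E[X_{t+1} | X_t, ...] = c + sum_i phi_i X_{t+1-i}.
Substitute known values:
  E[X_{t+1} | ...] = (-0.244) * (0) + (-0.251) * (-2)
                   = 0.5020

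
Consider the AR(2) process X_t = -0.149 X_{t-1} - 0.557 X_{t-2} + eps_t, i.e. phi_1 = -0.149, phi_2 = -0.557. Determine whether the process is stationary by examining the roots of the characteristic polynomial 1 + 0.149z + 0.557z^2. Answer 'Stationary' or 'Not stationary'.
\text{Stationary}

The AR(p) characteristic polynomial is P(z) = 1 + 0.149z + 0.557z^2.
Stationarity requires all roots to lie outside the unit circle, i.e. |z| > 1 for every root.
Set 1 + (0.149) z + (0.557) z^2 = 0, i.e. a z^2 + b z + c = 0 with a = 0.557, b = 0.149, c = 1.
Discriminant D = b^2 - 4ac = (0.149)^2 - 4*(0.557)*1 = 0.022201 - (2.228) = -2.205799.
D < 0, so the roots are the complex-conjugate pair z = (-b +/- i sqrt(-D)) / (2a) = -0.1338 +/- 1.3332i.
For a conjugate pair |z|^2 = z * conj(z) = (product of roots) = c/a = 1/(0.557) = 1.795332, so |z| = sqrt(1.795332) = 1.3399 for both roots.
Moduli of all roots: 1.3399, 1.3399.
All moduli strictly greater than 1? Yes.
Verdict: Stationary.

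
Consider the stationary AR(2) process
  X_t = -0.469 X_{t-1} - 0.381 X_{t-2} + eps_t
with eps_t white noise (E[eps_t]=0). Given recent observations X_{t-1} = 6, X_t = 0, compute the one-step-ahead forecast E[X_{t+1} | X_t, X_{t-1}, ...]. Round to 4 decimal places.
E[X_{t+1} \mid \mathcal F_t] = -2.2860

For an AR(p) model X_t = c + sum_i phi_i X_{t-i} + eps_t, the
one-step-ahead conditional mean is
  E[X_{t+1} | X_t, ...] = c + sum_i phi_i X_{t+1-i}.
Substitute known values:
  E[X_{t+1} | ...] = (-0.469) * (0) + (-0.381) * (6)
                   = -2.2860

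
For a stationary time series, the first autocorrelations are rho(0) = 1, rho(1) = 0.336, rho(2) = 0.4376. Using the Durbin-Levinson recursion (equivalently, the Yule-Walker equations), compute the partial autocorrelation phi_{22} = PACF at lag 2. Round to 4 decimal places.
\phi_{22} = 0.3660

The PACF at lag k is phi_{kk}, the last component of the solution
to the Yule-Walker system G_k phi = r_k where
  (G_k)_{ij} = rho(|i - j|), (r_k)_i = rho(i), i,j = 1..k.
Equivalently, Durbin-Levinson gives phi_{kk} iteratively:
  phi_{11} = rho(1)
  phi_{kk} = [rho(k) - sum_{j=1..k-1} phi_{k-1,j} rho(k-j)]
            / [1 - sum_{j=1..k-1} phi_{k-1,j} rho(j)],
  phi_{k,j} = phi_{k-1,j} - phi_{kk} phi_{k-1,k-j},  j = 1..k-1.
Step k = 1:
  phi_11 = rho(1) = 0.336.
Step k = 2:
  phi_22 = [rho(2) - phi_11 rho(1)] / [1 - phi_11 rho(1)] = [0.4376 - (0.336)(0.336)] / [1 - (0.336)(0.336)]
         = 0.324704 / 0.887104 = 0.366.
Therefore phi_{22} = 0.3660.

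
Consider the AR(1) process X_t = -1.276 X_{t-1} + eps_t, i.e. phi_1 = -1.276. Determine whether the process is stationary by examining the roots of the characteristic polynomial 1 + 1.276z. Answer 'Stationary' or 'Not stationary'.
\text{Not stationary}

The AR(p) characteristic polynomial is P(z) = 1 + 1.276z.
Stationarity requires all roots to lie outside the unit circle, i.e. |z| > 1 for every root.
This is linear in z: 1 + (1.276) z = 0  =>  z = -1/(1.276) = -0.783699,  |z| = 0.783699.
Moduli of all roots: 0.7837.
All moduli strictly greater than 1? No.
Verdict: Not stationary.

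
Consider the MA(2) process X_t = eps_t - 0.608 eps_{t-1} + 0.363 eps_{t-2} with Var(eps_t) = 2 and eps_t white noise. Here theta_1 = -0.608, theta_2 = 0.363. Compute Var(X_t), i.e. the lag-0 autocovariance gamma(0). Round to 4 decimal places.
\gamma(0) = 3.0029

For an MA(q) process X_t = eps_t + sum_i theta_i eps_{t-i} with
Var(eps_t) = sigma^2, the variance is
  gamma(0) = sigma^2 * (1 + sum_i theta_i^2).
  sum_i theta_i^2 = (-0.608)^2 + (0.363)^2 = 0.369664 + 0.131769 = 0.501433.
  gamma(0) = 2 * (1 + 0.501433) = 2 * 1.501433 = 3.002866, which rounds to 3.0029.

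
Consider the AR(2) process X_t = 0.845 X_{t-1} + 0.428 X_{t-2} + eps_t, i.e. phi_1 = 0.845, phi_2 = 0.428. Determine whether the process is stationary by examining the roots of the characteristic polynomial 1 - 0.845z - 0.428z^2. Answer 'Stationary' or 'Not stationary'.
\text{Not stationary}

The AR(p) characteristic polynomial is P(z) = 1 - 0.845z - 0.428z^2.
Stationarity requires all roots to lie outside the unit circle, i.e. |z| > 1 for every root.
Set 1 + (-0.845) z + (-0.428) z^2 = 0, i.e. a z^2 + b z + c = 0 with a = -0.428, b = -0.845, c = 1.
Discriminant D = b^2 - 4ac = (-0.845)^2 - 4*(-0.428)*1 = 0.714025 - (-1.712) = 2.426025.
D >= 0, so the roots are real: z = (-b +/- sqrt(D)) / (2a) = (0.845 +/- 1.55757) / (-0.856).
  z_1 = (0.845 + 1.55757) / (-0.856) = -2.8067,   |z_1| = 2.8067.
  z_2 = (0.845 - 1.55757) / (-0.856) = 0.8324,   |z_2| = 0.8324.
Moduli of all roots: 2.8067, 0.8324.
All moduli strictly greater than 1? No.
Verdict: Not stationary.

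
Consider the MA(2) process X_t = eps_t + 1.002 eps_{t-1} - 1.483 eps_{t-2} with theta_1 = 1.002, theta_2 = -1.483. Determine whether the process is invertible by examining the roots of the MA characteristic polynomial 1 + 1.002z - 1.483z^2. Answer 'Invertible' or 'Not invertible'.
\text{Not invertible}

The MA(q) characteristic polynomial is P(z) = 1 + 1.002z - 1.483z^2.
Invertibility requires all roots to lie outside the unit circle, i.e. |z| > 1 for every root.
Set 1 + (1.002) z + (-1.483) z^2 = 0, i.e. a z^2 + b z + c = 0 with a = -1.483, b = 1.002, c = 1.
Discriminant D = b^2 - 4ac = (1.002)^2 - 4*(-1.483)*1 = 1.004004 - (-5.932) = 6.936004.
D >= 0, so the roots are real: z = (-b +/- sqrt(D)) / (2a) = (-1.002 +/- 2.633629) / (-2.966).
  z_1 = (-1.002 + 2.633629) / (-2.966) = -0.5501,   |z_1| = 0.5501.
  z_2 = (-1.002 - 2.633629) / (-2.966) = 1.2258,   |z_2| = 1.2258.
Moduli of all roots: 0.5501, 1.2258.
All moduli strictly greater than 1? No.
Verdict: Not invertible.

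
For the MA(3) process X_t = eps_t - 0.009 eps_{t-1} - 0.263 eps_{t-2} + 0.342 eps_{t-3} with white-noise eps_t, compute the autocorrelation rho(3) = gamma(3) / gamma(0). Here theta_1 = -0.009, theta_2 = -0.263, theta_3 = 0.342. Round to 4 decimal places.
\rho(3) = 0.2883

For an MA(q) process with theta_0 = 1, the autocovariance is
  gamma(k) = sigma^2 * sum_{i=0..q-k} theta_i * theta_{i+k},
and rho(k) = gamma(k) / gamma(0). Sigma^2 cancels.
  numerator   = (1)*(0.342) = 0.342.
  denominator = (1)^2 + (-0.009)^2 + (-0.263)^2 + (0.342)^2 = 1.186214.
  rho(3) = 0.342 / 1.186214 = 0.2883.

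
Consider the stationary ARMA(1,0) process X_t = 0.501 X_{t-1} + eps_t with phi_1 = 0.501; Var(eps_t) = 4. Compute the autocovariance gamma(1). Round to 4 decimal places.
\gamma(1) = 2.6756

Multiply the model equation by X_{t-k} and take expectations. With theta_0 = psi_0 = 1 and psi_j the MA(infinity) weights, this gives
  gamma(k) - sum_i phi_i gamma(k-i) = c_k,
  c_k = sigma^2 * sum_{j=k..q} theta_j psi_{j-k}   (c_k = 0 for k > q),
using gamma(-m) = gamma(m).
Pure AR (q = 0): c_0 = sigma^2 = 4, c_k = 0 for k >= 1.
Equations for k = 0 and k = 1 (AR order 1):
  gamma(0) = phi_1 gamma(1) + c_0
  gamma(1) = phi_1 gamma(0) + c_1
Substituting the second into the first: gamma(0) (1 - phi_1^2) = c_0 + phi_1 c_1, so
  gamma(0) = c_0 / (1 - phi_1^2) = 4 / (1 - (0.501)^2) = 4 / 0.748999 = 5.340461.
  gamma(1) = phi_1 gamma(0) = (0.501)(5.340461) = 2.675571.
Therefore gamma(1) = 2.6756 (to 4 decimal places).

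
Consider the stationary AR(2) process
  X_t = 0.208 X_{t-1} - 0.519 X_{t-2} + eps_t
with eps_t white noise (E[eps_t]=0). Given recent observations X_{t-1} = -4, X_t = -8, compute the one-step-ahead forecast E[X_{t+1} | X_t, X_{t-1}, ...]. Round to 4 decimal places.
E[X_{t+1} \mid \mathcal F_t] = 0.4120

For an AR(p) model X_t = c + sum_i phi_i X_{t-i} + eps_t, the
one-step-ahead conditional mean is
  E[X_{t+1} | X_t, ...] = c + sum_i phi_i X_{t+1-i}.
Substitute known values:
  E[X_{t+1} | ...] = (0.208) * (-8) + (-0.519) * (-4)
                   = 0.4120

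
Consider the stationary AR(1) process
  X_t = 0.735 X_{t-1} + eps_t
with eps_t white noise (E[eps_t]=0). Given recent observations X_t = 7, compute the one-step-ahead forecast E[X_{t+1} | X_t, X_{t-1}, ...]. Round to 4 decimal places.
E[X_{t+1} \mid \mathcal F_t] = 5.1450

For an AR(p) model X_t = c + sum_i phi_i X_{t-i} + eps_t, the
one-step-ahead conditional mean is
  E[X_{t+1} | X_t, ...] = c + sum_i phi_i X_{t+1-i}.
Substitute known values:
  E[X_{t+1} | ...] = (0.735) * (7)
                   = 5.1450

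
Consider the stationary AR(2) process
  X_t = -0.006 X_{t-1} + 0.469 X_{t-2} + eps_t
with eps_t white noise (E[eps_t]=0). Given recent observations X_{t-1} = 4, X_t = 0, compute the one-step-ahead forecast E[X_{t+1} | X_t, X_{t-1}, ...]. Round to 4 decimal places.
E[X_{t+1} \mid \mathcal F_t] = 1.8760

For an AR(p) model X_t = c + sum_i phi_i X_{t-i} + eps_t, the
one-step-ahead conditional mean is
  E[X_{t+1} | X_t, ...] = c + sum_i phi_i X_{t+1-i}.
Substitute known values:
  E[X_{t+1} | ...] = (-0.006) * (0) + (0.469) * (4)
                   = 1.8760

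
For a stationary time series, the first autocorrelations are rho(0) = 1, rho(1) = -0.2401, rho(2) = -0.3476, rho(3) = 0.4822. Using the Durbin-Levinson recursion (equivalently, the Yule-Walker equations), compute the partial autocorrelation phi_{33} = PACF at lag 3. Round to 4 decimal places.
\phi_{33} = 0.3380

The PACF at lag k is phi_{kk}, the last component of the solution
to the Yule-Walker system G_k phi = r_k where
  (G_k)_{ij} = rho(|i - j|), (r_k)_i = rho(i), i,j = 1..k.
Equivalently, Durbin-Levinson gives phi_{kk} iteratively:
  phi_{11} = rho(1)
  phi_{kk} = [rho(k) - sum_{j=1..k-1} phi_{k-1,j} rho(k-j)]
            / [1 - sum_{j=1..k-1} phi_{k-1,j} rho(j)],
  phi_{k,j} = phi_{k-1,j} - phi_{kk} phi_{k-1,k-j},  j = 1..k-1.
Step k = 1:
  phi_11 = rho(1) = -0.2401.
Step k = 2:
  phi_22 = [rho(2) - phi_11 rho(1)] / [1 - phi_11 rho(1)] = [-0.3476 - (-0.2401)(-0.2401)] / [1 - (-0.2401)(-0.2401)]
         = -0.40524801 / 0.94235199 = -0.430039.
  Update: phi_21 = phi_11 - phi_22 phi_11 = -0.2401 - (-0.430039)(-0.2401) = -0.343352.
Step k = 3:
  phi_33 = [rho(3) - phi_21 rho(2) - phi_22 rho(1)] / [1 - phi_21 rho(1) - phi_22 rho(2)]
    numerator   = 0.4822 - (-0.343352)(-0.3476) - (-0.430039)(-0.2401) = 0.25959839
    denominator = 1 - (-0.343352)(-0.2401) - (-0.430039)(-0.3476) = 0.76807958
  phi_33 = 0.25959839 / 0.76807958 = 0.338.
Therefore phi_{33} = 0.3380.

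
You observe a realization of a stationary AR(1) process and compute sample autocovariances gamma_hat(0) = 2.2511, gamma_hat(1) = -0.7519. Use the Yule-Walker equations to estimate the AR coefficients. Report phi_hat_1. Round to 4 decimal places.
\hat\phi_{1} = -0.3340

The Yule-Walker equations for an AR(p) process read, in matrix form,
  Gamma_p phi = r_p,   with   (Gamma_p)_{ij} = gamma(|i - j|),
                       (r_p)_i = gamma(i),   i,j = 1..p.
Substitute the sample gammas (Toeplitz matrix and right-hand side of size 1):
  Gamma_p = [[2.2511]]
  r_p     = [-0.7519]
With p = 1 this is the single equation gamma(0) phi_1 = gamma(1):
  phi_hat_1 = gamma(1) / gamma(0) = -0.7519 / 2.2511 = -0.3340.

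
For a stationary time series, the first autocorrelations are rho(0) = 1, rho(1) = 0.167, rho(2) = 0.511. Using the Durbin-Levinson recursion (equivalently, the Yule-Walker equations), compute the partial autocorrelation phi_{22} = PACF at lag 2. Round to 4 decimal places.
\phi_{22} = 0.4970

The PACF at lag k is phi_{kk}, the last component of the solution
to the Yule-Walker system G_k phi = r_k where
  (G_k)_{ij} = rho(|i - j|), (r_k)_i = rho(i), i,j = 1..k.
Equivalently, Durbin-Levinson gives phi_{kk} iteratively:
  phi_{11} = rho(1)
  phi_{kk} = [rho(k) - sum_{j=1..k-1} phi_{k-1,j} rho(k-j)]
            / [1 - sum_{j=1..k-1} phi_{k-1,j} rho(j)],
  phi_{k,j} = phi_{k-1,j} - phi_{kk} phi_{k-1,k-j},  j = 1..k-1.
Step k = 1:
  phi_11 = rho(1) = 0.167.
Step k = 2:
  phi_22 = [rho(2) - phi_11 rho(1)] / [1 - phi_11 rho(1)] = [0.511 - (0.167)(0.167)] / [1 - (0.167)(0.167)]
         = 0.483111 / 0.972111 = 0.497.
Therefore phi_{22} = 0.4970.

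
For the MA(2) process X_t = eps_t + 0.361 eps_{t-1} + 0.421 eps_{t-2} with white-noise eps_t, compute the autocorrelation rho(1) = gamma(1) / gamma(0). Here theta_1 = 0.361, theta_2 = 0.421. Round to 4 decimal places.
\rho(1) = 0.3923

For an MA(q) process with theta_0 = 1, the autocovariance is
  gamma(k) = sigma^2 * sum_{i=0..q-k} theta_i * theta_{i+k},
and rho(k) = gamma(k) / gamma(0). Sigma^2 cancels.
  numerator   = (1)*(0.361) + (0.361)*(0.421) = 0.512981.
  denominator = (1)^2 + (0.361)^2 + (0.421)^2 = 1.307562.
  rho(1) = 0.512981 / 1.307562 = 0.3923.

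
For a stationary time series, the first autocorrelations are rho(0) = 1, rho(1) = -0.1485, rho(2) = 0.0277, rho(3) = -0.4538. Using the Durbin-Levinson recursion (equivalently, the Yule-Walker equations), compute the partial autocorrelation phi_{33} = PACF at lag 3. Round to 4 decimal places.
\phi_{33} = -0.4590

The PACF at lag k is phi_{kk}, the last component of the solution
to the Yule-Walker system G_k phi = r_k where
  (G_k)_{ij} = rho(|i - j|), (r_k)_i = rho(i), i,j = 1..k.
Equivalently, Durbin-Levinson gives phi_{kk} iteratively:
  phi_{11} = rho(1)
  phi_{kk} = [rho(k) - sum_{j=1..k-1} phi_{k-1,j} rho(k-j)]
            / [1 - sum_{j=1..k-1} phi_{k-1,j} rho(j)],
  phi_{k,j} = phi_{k-1,j} - phi_{kk} phi_{k-1,k-j},  j = 1..k-1.
Step k = 1:
  phi_11 = rho(1) = -0.1485.
Step k = 2:
  phi_22 = [rho(2) - phi_11 rho(1)] / [1 - phi_11 rho(1)] = [0.0277 - (-0.1485)(-0.1485)] / [1 - (-0.1485)(-0.1485)]
         = 0.00564775 / 0.97794775 = 0.005775.
  Update: phi_21 = phi_11 - phi_22 phi_11 = -0.1485 - (0.005775)(-0.1485) = -0.147642.
Step k = 3:
  phi_33 = [rho(3) - phi_21 rho(2) - phi_22 rho(1)] / [1 - phi_21 rho(1) - phi_22 rho(2)]
    numerator   = -0.4538 - (-0.147642)(0.0277) - (0.005775)(-0.1485) = -0.4488527
    denominator = 1 - (-0.147642)(-0.1485) - (0.005775)(0.0277) = 0.97791513
  phi_33 = -0.4488527 / 0.97791513 = -0.459.
Therefore phi_{33} = -0.4590.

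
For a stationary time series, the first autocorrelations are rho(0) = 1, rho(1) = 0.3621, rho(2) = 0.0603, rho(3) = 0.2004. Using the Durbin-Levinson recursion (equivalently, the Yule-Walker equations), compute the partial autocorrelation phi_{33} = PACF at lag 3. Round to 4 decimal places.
\phi_{33} = 0.2390

The PACF at lag k is phi_{kk}, the last component of the solution
to the Yule-Walker system G_k phi = r_k where
  (G_k)_{ij} = rho(|i - j|), (r_k)_i = rho(i), i,j = 1..k.
Equivalently, Durbin-Levinson gives phi_{kk} iteratively:
  phi_{11} = rho(1)
  phi_{kk} = [rho(k) - sum_{j=1..k-1} phi_{k-1,j} rho(k-j)]
            / [1 - sum_{j=1..k-1} phi_{k-1,j} rho(j)],
  phi_{k,j} = phi_{k-1,j} - phi_{kk} phi_{k-1,k-j},  j = 1..k-1.
Step k = 1:
  phi_11 = rho(1) = 0.3621.
Step k = 2:
  phi_22 = [rho(2) - phi_11 rho(1)] / [1 - phi_11 rho(1)] = [0.0603 - (0.3621)(0.3621)] / [1 - (0.3621)(0.3621)]
         = -0.07081641 / 0.86888359 = -0.081503.
  Update: phi_21 = phi_11 - phi_22 phi_11 = 0.3621 - (-0.081503)(0.3621) = 0.391612.
Step k = 3:
  phi_33 = [rho(3) - phi_21 rho(2) - phi_22 rho(1)] / [1 - phi_21 rho(1) - phi_22 rho(2)]
    numerator   = 0.2004 - (0.391612)(0.0603) - (-0.081503)(0.3621) = 0.20629794
    denominator = 1 - (0.391612)(0.3621) - (-0.081503)(0.0603) = 0.86311186
  phi_33 = 0.20629794 / 0.86311186 = 0.239.
Therefore phi_{33} = 0.2390.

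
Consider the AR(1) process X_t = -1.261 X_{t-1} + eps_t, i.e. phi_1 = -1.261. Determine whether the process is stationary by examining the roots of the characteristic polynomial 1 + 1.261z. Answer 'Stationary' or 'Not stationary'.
\text{Not stationary}

The AR(p) characteristic polynomial is P(z) = 1 + 1.261z.
Stationarity requires all roots to lie outside the unit circle, i.e. |z| > 1 for every root.
This is linear in z: 1 + (1.261) z = 0  =>  z = -1/(1.261) = -0.793021,  |z| = 0.793021.
Moduli of all roots: 0.7930.
All moduli strictly greater than 1? No.
Verdict: Not stationary.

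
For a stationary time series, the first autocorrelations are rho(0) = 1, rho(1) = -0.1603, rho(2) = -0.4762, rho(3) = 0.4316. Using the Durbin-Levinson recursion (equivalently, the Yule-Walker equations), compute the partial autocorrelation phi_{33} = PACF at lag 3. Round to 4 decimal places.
\phi_{33} = 0.3260

The PACF at lag k is phi_{kk}, the last component of the solution
to the Yule-Walker system G_k phi = r_k where
  (G_k)_{ij} = rho(|i - j|), (r_k)_i = rho(i), i,j = 1..k.
Equivalently, Durbin-Levinson gives phi_{kk} iteratively:
  phi_{11} = rho(1)
  phi_{kk} = [rho(k) - sum_{j=1..k-1} phi_{k-1,j} rho(k-j)]
            / [1 - sum_{j=1..k-1} phi_{k-1,j} rho(j)],
  phi_{k,j} = phi_{k-1,j} - phi_{kk} phi_{k-1,k-j},  j = 1..k-1.
Step k = 1:
  phi_11 = rho(1) = -0.1603.
Step k = 2:
  phi_22 = [rho(2) - phi_11 rho(1)] / [1 - phi_11 rho(1)] = [-0.4762 - (-0.1603)(-0.1603)] / [1 - (-0.1603)(-0.1603)]
         = -0.50189609 / 0.97430391 = -0.515133.
  Update: phi_21 = phi_11 - phi_22 phi_11 = -0.1603 - (-0.515133)(-0.1603) = -0.242876.
Step k = 3:
  phi_33 = [rho(3) - phi_21 rho(2) - phi_22 rho(1)] / [1 - phi_21 rho(1) - phi_22 rho(2)]
    numerator   = 0.4316 - (-0.242876)(-0.4762) - (-0.515133)(-0.1603) = 0.23336672
    denominator = 1 - (-0.242876)(-0.1603) - (-0.515133)(-0.4762) = 0.71576067
  phi_33 = 0.23336672 / 0.71576067 = 0.326.
Therefore phi_{33} = 0.3260.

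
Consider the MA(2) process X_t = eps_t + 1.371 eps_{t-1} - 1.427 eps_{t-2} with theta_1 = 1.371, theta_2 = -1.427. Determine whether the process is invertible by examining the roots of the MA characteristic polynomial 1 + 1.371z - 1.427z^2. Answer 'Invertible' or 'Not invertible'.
\text{Not invertible}

The MA(q) characteristic polynomial is P(z) = 1 + 1.371z - 1.427z^2.
Invertibility requires all roots to lie outside the unit circle, i.e. |z| > 1 for every root.
Set 1 + (1.371) z + (-1.427) z^2 = 0, i.e. a z^2 + b z + c = 0 with a = -1.427, b = 1.371, c = 1.
Discriminant D = b^2 - 4ac = (1.371)^2 - 4*(-1.427)*1 = 1.879641 - (-5.708) = 7.587641.
D >= 0, so the roots are real: z = (-b +/- sqrt(D)) / (2a) = (-1.371 +/- 2.754567) / (-2.854).
  z_1 = (-1.371 + 2.754567) / (-2.854) = -0.4848,   |z_1| = 0.4848.
  z_2 = (-1.371 - 2.754567) / (-2.854) = 1.4455,   |z_2| = 1.4455.
Moduli of all roots: 0.4848, 1.4455.
All moduli strictly greater than 1? No.
Verdict: Not invertible.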